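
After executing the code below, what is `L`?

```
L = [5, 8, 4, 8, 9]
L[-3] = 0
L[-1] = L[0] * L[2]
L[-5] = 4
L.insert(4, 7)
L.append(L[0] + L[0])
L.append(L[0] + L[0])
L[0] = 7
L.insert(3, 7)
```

[7, 8, 0, 7, 8, 7, 0, 8, 8]

L[-3] = 0 → [5, 8, 0, 8, 9]
L[-1] = L[0]*L[2] = 5*0 = 0 → [5, 8, 0, 8, 0]
L[-5] = 4 → [4, 8, 0, 8, 0]
insert 7 at 4 → [4, 8, 0, 8, 7, 0]
append L[0]+L[0] = 4+4 = 8 → [4, 8, 0, 8, 7, 0, 8]
append L[0]+L[0] = 4+4 = 8 → [4, 8, 0, 8, 7, 0, 8, 8]
L[0] = 7 → [7, 8, 0, 8, 7, 0, 8, 8]
insert 7 at 3 → [7, 8, 0, 7, 8, 7, 0, 8, 8]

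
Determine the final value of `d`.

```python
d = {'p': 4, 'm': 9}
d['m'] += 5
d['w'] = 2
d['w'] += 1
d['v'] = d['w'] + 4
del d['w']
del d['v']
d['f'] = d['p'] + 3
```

{'p': 4, 'm': 14, 'f': 7}

d['m'] = 9+5 = 14 → {'p': 4, 'm': 14}
d['w'] = 2 → {'p': 4, 'm': 14, 'w': 2}
d['w'] = 2+1 = 3 → {'p': 4, 'm': 14, 'w': 3}
d['v'] = d['w']+4 = 7 → {'p': 4, 'm': 14, 'w': 3, 'v': 7}
del 'w' → {'p': 4, 'm': 14, 'v': 7}
del 'v' → {'p': 4, 'm': 14}
d['f'] = d['p']+3 = 7 → {'p': 4, 'm': 14, 'f': 7}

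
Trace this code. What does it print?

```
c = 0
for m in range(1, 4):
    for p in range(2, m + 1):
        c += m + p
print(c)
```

m=2,p=2: c = 0+4 = 4
m=3,p=2: c = 4+5 = 9
m=3,p=3: c = 9+6 = 15

15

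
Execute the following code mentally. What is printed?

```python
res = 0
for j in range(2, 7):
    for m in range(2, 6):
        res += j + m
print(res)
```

j=2,m=2: res = 0+4 = 4
j=2,m=3: res = 4+5 = 9
j=2,m=4: res = 9+6 = 15
j=2,m=5: res = 15+7 = 22
j=3,m=2: res = 22+5 = 27
j=3,m=3: res = 27+6 = 33
j=3,m=4: res = 33+7 = 40
j=3,m=5: res = 40+8 = 48
j=4,m=2: res = 48+6 = 54
j=4,m=3: res = 54+7 = 61
j=4,m=4: res = 61+8 = 69
j=4,m=5: res = 69+9 = 78
j=5,m=2: res = 78+7 = 85
j=5,m=3: res = 85+8 = 93
j=5,m=4: res = 93+9 = 102
j=5,m=5: res = 102+10 = 112
j=6,m=2: res = 112+8 = 120
j=6,m=3: res = 120+9 = 129
j=6,m=4: res = 129+10 = 139
j=6,m=5: res = 139+11 = 150

150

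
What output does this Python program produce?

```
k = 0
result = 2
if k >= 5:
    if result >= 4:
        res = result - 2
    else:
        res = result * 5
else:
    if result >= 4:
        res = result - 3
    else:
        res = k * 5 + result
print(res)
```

2

k=0, result=2
k >= 5 is False; result >= 4 is False
→ res = k * 5 + result = 2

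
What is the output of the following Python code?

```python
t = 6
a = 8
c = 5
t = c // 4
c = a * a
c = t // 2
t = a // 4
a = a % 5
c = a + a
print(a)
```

3

t = 5//4 = 1
c = 8*8 = 64
c = 1//2 = 0
t = 8//4 = 2
a = 8%5 = 3
c = 3+3 = 6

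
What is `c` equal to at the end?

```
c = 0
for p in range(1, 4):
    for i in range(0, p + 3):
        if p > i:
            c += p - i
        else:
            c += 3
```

p=1,i=0: 1>0, c = 0+1 = 1
p=1,i=1: not 1>1, c = 1+3 = 4
p=1,i=2: not 1>2, c = 4+3 = 7
p=1,i=3: not 1>3, c = 7+3 = 10
p=2,i=0: 2>0, c = 10+2 = 12
p=2,i=1: 2>1, c = 12+1 = 13
p=2,i=2: not 2>2, c = 13+3 = 16
p=2,i=3: not 2>3, c = 16+3 = 19
p=2,i=4: not 2>4, c = 19+3 = 22
p=3,i=0: 3>0, c = 22+3 = 25
p=3,i=1: 3>1, c = 25+2 = 27
p=3,i=2: 3>2, c = 27+1 = 28
p=3,i=3: not 3>3, c = 28+3 = 31
p=3,i=4: not 3>4, c = 31+3 = 34
p=3,i=5: not 3>5, c = 34+3 = 37

37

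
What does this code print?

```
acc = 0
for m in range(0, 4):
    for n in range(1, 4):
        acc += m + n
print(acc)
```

m=0,n=1: acc = 0+1 = 1
m=0,n=2: acc = 1+2 = 3
m=0,n=3: acc = 3+3 = 6
m=1,n=1: acc = 6+2 = 8
m=1,n=2: acc = 8+3 = 11
m=1,n=3: acc = 11+4 = 15
m=2,n=1: acc = 15+3 = 18
m=2,n=2: acc = 18+4 = 22
m=2,n=3: acc = 22+5 = 27
m=3,n=1: acc = 27+4 = 31
m=3,n=2: acc = 31+5 = 36
m=3,n=3: acc = 36+6 = 42

42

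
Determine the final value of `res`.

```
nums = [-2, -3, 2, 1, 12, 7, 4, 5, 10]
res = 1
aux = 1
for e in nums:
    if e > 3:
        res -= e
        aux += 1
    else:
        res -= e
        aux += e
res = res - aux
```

-39

e=-2: not >3, res = 1-(-2) = 3; aux=-1
e=-3: not >3, res = 3-(-3) = 6; aux=-4
e=2: not >3, res = 6-2 = 4; aux=-2
e=1: not >3, res = 4-1 = 3; aux=-1
e=12: >3, res = 3-12 = -9; aux=0
e=7: >3, res = (-9)-7 = -16; aux=1
e=4: >3, res = (-16)-4 = -20; aux=2
e=5: >3, res = (-20)-5 = -25; aux=3
e=10: >3, res = (-25)-10 = -35; aux=4
res-aux = (-35)-4 = -39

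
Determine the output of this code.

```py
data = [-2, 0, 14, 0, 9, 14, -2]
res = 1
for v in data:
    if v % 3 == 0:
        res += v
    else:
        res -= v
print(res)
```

-14

v=-2: not %3==0, res = 1-(-2) = 3
v=0: %3==0, res = 3+0 = 3
v=14: not %3==0, res = 3-14 = -11
v=0: %3==0, res = (-11)+0 = -11
v=9: %3==0, res = (-11)+9 = -2
v=14: not %3==0, res = (-2)-14 = -16
v=-2: not %3==0, res = (-16)-(-2) = -14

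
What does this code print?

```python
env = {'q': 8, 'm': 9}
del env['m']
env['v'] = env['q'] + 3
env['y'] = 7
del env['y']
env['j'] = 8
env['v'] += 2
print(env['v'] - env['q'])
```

del 'm' → {'q': 8}
env['v'] = env['q']+3 = 11 → {'q': 8, 'v': 11}
env['y'] = 7 → {'q': 8, 'v': 11, 'y': 7}
del 'y' → {'q': 8, 'v': 11}
env['j'] = 8 → {'q': 8, 'v': 11, 'j': 8}
env['v'] = 11+2 = 13 → {'q': 8, 'v': 13, 'j': 8}
env['v']-env['q'] = 13-8 = 5

5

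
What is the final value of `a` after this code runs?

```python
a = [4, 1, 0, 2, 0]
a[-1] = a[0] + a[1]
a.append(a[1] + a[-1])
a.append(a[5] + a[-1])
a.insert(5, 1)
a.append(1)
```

[4, 1, 0, 2, 5, 1, 6, 12, 1]

a[-1] = a[0]+a[1] = 4+1 = 5 → [4, 1, 0, 2, 5]
append a[1]+a[-1] = 1+5 = 6 → [4, 1, 0, 2, 5, 6]
append a[5]+a[-1] = 6+6 = 12 → [4, 1, 0, 2, 5, 6, 12]
insert 1 at 5 → [4, 1, 0, 2, 5, 1, 6, 12]
append 1 → [4, 1, 0, 2, 5, 1, 6, 12, 1]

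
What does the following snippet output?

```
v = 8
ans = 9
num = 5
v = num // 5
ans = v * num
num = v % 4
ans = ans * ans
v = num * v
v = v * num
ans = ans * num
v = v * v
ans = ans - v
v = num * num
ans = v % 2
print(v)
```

v = 5//5 = 1
ans = 1*5 = 5
num = 1%4 = 1
ans = 5*5 = 25
v = 1*1 = 1
v = 1*1 = 1
ans = 25*1 = 25
v = 1*1 = 1
ans = 25-1 = 24
v = 1*1 = 1
ans = 1%2 = 1

1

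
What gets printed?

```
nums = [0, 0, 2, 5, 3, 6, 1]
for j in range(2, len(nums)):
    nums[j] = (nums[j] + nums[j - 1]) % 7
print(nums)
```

j=2: nums[2] = (2+0)%7 = 2 → [0, 0, 2, 5, 3, 6, 1]
j=3: nums[3] = (5+2)%7 = 0 → [0, 0, 2, 0, 3, 6, 1]
j=4: nums[4] = (3+0)%7 = 3 → [0, 0, 2, 0, 3, 6, 1]
j=5: nums[5] = (6+3)%7 = 2 → [0, 0, 2, 0, 3, 2, 1]
j=6: nums[6] = (1+2)%7 = 3 → [0, 0, 2, 0, 3, 2, 3]

[0, 0, 2, 0, 3, 2, 3]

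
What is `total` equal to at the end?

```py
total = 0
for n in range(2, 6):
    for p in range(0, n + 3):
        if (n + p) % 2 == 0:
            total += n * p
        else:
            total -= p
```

n=2,p=0: even sum, total = 0+0 = 0
n=2,p=1: odd sum, total = 0-1 = -1
n=2,p=2: even sum, total = (-1)+4 = 3
n=2,p=3: odd sum, total = 3-3 = 0
n=2,p=4: even sum, total = 0+8 = 8
n=3,p=0: odd sum, total = 8-0 = 8
n=3,p=1: even sum, total = 8+3 = 11
n=3,p=2: odd sum, total = 11-2 = 9
n=3,p=3: even sum, total = 9+9 = 18
n=3,p=4: odd sum, total = 18-4 = 14
n=3,p=5: even sum, total = 14+15 = 29
n=4,p=0: even sum, total = 29+0 = 29
n=4,p=1: odd sum, total = 29-1 = 28
n=4,p=2: even sum, total = 28+8 = 36
n=4,p=3: odd sum, total = 36-3 = 33
n=4,p=4: even sum, total = 33+16 = 49
n=4,p=5: odd sum, total = 49-5 = 44
n=4,p=6: even sum, total = 44+24 = 68
n=5,p=0: odd sum, total = 68-0 = 68
n=5,p=1: even sum, total = 68+5 = 73
n=5,p=2: odd sum, total = 73-2 = 71
n=5,p=3: even sum, total = 71+15 = 86
n=5,p=4: odd sum, total = 86-4 = 82
n=5,p=5: even sum, total = 82+25 = 107
n=5,p=6: odd sum, total = 107-6 = 101
n=5,p=7: even sum, total = 101+35 = 136

136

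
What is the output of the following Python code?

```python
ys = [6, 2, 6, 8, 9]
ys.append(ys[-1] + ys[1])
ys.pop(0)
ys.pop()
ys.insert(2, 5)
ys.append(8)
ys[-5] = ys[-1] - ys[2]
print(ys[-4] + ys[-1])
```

13

append ys[-1]+ys[1] = 9+2 = 11 → [6, 2, 6, 8, 9, 11]
pop(0) removes 6 → [2, 6, 8, 9, 11]
pop() removes 11 → [2, 6, 8, 9]
insert 5 at 2 → [2, 6, 5, 8, 9]
append 8 → [2, 6, 5, 8, 9, 8]
ys[-5] = ys[-1]-ys[2] = 8-5 = 3 → [2, 3, 5, 8, 9, 8]
ys[-4]+ys[-1] = 5+8 = 13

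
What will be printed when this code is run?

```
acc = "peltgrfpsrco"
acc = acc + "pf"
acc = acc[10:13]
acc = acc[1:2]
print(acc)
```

+ 'pf' → 'peltgrfpsrcopf'
slice [10:13] → 'cop'
slice [1:2] → 'o'

o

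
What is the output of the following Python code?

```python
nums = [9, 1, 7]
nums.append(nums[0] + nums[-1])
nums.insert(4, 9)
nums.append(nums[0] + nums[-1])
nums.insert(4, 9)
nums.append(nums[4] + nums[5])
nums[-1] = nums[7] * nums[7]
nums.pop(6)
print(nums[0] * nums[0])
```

append nums[0]+nums[-1] = 9+7 = 16 → [9, 1, 7, 16]
insert 9 at 4 → [9, 1, 7, 16, 9]
append nums[0]+nums[-1] = 9+9 = 18 → [9, 1, 7, 16, 9, 18]
insert 9 at 4 → [9, 1, 7, 16, 9, 9, 18]
append nums[4]+nums[5] = 9+9 = 18 → [9, 1, 7, 16, 9, 9, 18, 18]
nums[-1] = nums[7]*nums[7] = 18*18 = 324 → [9, 1, 7, 16, 9, 9, 18, 324]
pop(6) removes 18 → [9, 1, 7, 16, 9, 9, 324]
nums[0]*nums[0] = 9*9 = 81

81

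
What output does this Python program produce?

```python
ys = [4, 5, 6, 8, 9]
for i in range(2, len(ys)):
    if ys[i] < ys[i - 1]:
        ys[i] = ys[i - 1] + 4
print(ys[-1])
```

9

i=2: 6>=5, unchanged → [4, 5, 6, 8, 9]
i=3: 8>=6, unchanged → [4, 5, 6, 8, 9]
i=4: 9>=8, unchanged → [4, 5, 6, 8, 9]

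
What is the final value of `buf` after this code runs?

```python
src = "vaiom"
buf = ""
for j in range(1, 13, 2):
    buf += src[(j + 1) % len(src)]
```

'imaovi'

j=1: add src[2]='i' → 'i'
j=3: add src[4]='m' → 'im'
j=5: add src[1]='a' → 'ima'
j=7: add src[3]='o' → 'imao'
j=9: add src[0]='v' → 'imaov'
j=11: add src[2]='i' → 'imaovi'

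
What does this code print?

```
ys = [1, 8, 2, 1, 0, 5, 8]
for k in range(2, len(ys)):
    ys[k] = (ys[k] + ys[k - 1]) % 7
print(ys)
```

[1, 8, 3, 4, 4, 2, 3]

k=2: ys[2] = (2+8)%7 = 3 → [1, 8, 3, 1, 0, 5, 8]
k=3: ys[3] = (1+3)%7 = 4 → [1, 8, 3, 4, 0, 5, 8]
k=4: ys[4] = (0+4)%7 = 4 → [1, 8, 3, 4, 4, 5, 8]
k=5: ys[5] = (5+4)%7 = 2 → [1, 8, 3, 4, 4, 2, 8]
k=6: ys[6] = (8+2)%7 = 3 → [1, 8, 3, 4, 4, 2, 3]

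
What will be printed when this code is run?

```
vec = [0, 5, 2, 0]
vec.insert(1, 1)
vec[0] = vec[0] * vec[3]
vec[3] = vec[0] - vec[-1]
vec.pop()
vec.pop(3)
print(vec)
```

[0, 1, 5]

insert 1 at 1 → [0, 1, 5, 2, 0]
vec[0] = vec[0]*vec[3] = 0*2 = 0 → [0, 1, 5, 2, 0]
vec[3] = vec[0]-vec[-1] = 0-0 = 0 → [0, 1, 5, 0, 0]
pop() removes 0 → [0, 1, 5, 0]
pop(3) removes 0 → [0, 1, 5]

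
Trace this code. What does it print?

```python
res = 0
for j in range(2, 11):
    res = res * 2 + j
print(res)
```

j=2: res = 0*2+2 = 2
j=3: res = 2*2+3 = 7
j=4: res = 7*2+4 = 18
j=5: res = 18*2+5 = 41
j=6: res = 41*2+6 = 88
j=7: res = 88*2+7 = 183
j=8: res = 183*2+8 = 374
j=9: res = 374*2+9 = 757
j=10: res = 757*2+10 = 1524

1524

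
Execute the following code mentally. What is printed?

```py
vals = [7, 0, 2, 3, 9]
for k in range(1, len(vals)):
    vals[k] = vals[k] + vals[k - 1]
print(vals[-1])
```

21

k=1: vals[1] = 0+7 = 7 → [7, 7, 2, 3, 9]
k=2: vals[2] = 2+7 = 9 → [7, 7, 9, 3, 9]
k=3: vals[3] = 3+9 = 12 → [7, 7, 9, 12, 9]
k=4: vals[4] = 9+12 = 21 → [7, 7, 9, 12, 21]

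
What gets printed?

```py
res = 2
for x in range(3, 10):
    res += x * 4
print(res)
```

x=3: res = 2+3*4 = 14
x=4: res = 14+4*4 = 30
x=5: res = 30+5*4 = 50
x=6: res = 50+6*4 = 74
x=7: res = 74+7*4 = 102
x=8: res = 102+8*4 = 134
x=9: res = 134+9*4 = 170

170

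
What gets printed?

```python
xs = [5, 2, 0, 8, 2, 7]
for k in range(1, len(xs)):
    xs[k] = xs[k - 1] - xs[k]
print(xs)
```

[5, 3, 3, -5, -7, -14]

k=1: xs[1] = 5-2 = 3 → [5, 3, 0, 8, 2, 7]
k=2: xs[2] = 3-0 = 3 → [5, 3, 3, 8, 2, 7]
k=3: xs[3] = 3-8 = -5 → [5, 3, 3, -5, 2, 7]
k=4: xs[4] = (-5)-2 = -7 → [5, 3, 3, -5, -7, 7]
k=5: xs[5] = (-7)-7 = -14 → [5, 3, 3, -5, -7, -14]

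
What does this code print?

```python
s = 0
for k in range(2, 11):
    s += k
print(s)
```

54

k=2: s = 0+2 = 2
k=3: s = 2+3 = 5
k=4: s = 5+4 = 9
k=5: s = 9+5 = 14
k=6: s = 14+6 = 20
k=7: s = 20+7 = 27
k=8: s = 27+8 = 35
k=9: s = 35+9 = 44
k=10: s = 44+10 = 54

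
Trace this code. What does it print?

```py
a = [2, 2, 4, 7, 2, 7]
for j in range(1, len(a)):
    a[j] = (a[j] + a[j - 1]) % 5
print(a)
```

j=1: a[1] = (2+2)%5 = 4 → [2, 4, 4, 7, 2, 7]
j=2: a[2] = (4+4)%5 = 3 → [2, 4, 3, 7, 2, 7]
j=3: a[3] = (7+3)%5 = 0 → [2, 4, 3, 0, 2, 7]
j=4: a[4] = (2+0)%5 = 2 → [2, 4, 3, 0, 2, 7]
j=5: a[5] = (7+2)%5 = 4 → [2, 4, 3, 0, 2, 4]

[2, 4, 3, 0, 2, 4]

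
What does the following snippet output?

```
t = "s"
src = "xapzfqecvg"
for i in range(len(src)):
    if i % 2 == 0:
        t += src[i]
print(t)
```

sxpfev

i=0: add 'x' → 'sx'
i=1: skip
i=2: add 'p' → 'sxp'
i=3: skip
i=4: add 'f' → 'sxpf'
i=5: skip
i=6: add 'e' → 'sxpfe'
i=7: skip
i=8: add 'v' → 'sxpfev'
i=9: skip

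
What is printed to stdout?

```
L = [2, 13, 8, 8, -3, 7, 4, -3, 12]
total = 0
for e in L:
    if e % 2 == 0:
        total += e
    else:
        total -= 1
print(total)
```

30

e=2: even, total = 0+2 = 2
e=13: not even, total = 2-1 = 1
e=8: even, total = 1+8 = 9
e=8: even, total = 9+8 = 17
e=-3: not even, total = 17-1 = 16
e=7: not even, total = 16-1 = 15
e=4: even, total = 15+4 = 19
e=-3: not even, total = 19-1 = 18
e=12: even, total = 18+12 = 30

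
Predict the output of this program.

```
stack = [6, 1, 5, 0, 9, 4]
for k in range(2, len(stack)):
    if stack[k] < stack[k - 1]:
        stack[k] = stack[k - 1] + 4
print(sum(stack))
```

43

k=2: 5>=1, unchanged → [6, 1, 5, 0, 9, 4]
k=3: 0<5, stack[3] = 5+4 = 9 → [6, 1, 5, 9, 9, 4]
k=4: 9>=9, unchanged → [6, 1, 5, 9, 9, 4]
k=5: 4<9, stack[5] = 9+4 = 13 → [6, 1, 5, 9, 9, 13]
sum = 43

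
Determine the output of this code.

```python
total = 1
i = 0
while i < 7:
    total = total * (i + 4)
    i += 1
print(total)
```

604800

i=0: total = 1*4 = 4
i=1: total = 4*5 = 20
i=2: total = 20*6 = 120
i=3: total = 120*7 = 840
i=4: total = 840*8 = 6720
i=5: total = 6720*9 = 60480
i=6: total = 60480*10 = 604800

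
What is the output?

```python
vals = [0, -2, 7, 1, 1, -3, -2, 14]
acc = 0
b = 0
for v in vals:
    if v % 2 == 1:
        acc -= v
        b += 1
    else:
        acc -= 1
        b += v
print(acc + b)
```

4

v=0: not odd, acc = 0-1 = -1; b=0
v=-2: not odd, acc = (-1)-1 = -2; b=-2
v=7: odd, acc = (-2)-7 = -9; b=-1
v=1: odd, acc = (-9)-1 = -10; b=0
v=1: odd, acc = (-10)-1 = -11; b=1
v=-3: odd, acc = (-11)-(-3) = -8; b=2
v=-2: not odd, acc = (-8)-1 = -9; b=0
v=14: not odd, acc = (-9)-1 = -10; b=14
acc+b = (-10)+14 = 4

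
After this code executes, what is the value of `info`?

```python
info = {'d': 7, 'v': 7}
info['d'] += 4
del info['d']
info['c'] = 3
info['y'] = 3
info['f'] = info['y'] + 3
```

info['d'] = 7+4 = 11 → {'d': 11, 'v': 7}
del 'd' → {'v': 7}
info['c'] = 3 → {'v': 7, 'c': 3}
info['y'] = 3 → {'v': 7, 'c': 3, 'y': 3}
info['f'] = info['y']+3 = 6 → {'v': 7, 'c': 3, 'y': 3, 'f': 6}

{'v': 7, 'c': 3, 'y': 3, 'f': 6}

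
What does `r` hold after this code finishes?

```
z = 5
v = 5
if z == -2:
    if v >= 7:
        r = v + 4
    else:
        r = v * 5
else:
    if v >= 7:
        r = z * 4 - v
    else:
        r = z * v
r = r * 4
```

100

z=5, v=5
z == -2 is False; v >= 7 is False
→ r = z * v = 25
r = 25*4 = 100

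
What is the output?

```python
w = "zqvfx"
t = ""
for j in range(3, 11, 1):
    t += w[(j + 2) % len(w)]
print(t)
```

zqvfxzqv

j=3: add w[0]='z' → 'z'
j=4: add w[1]='q' → 'zq'
j=5: add w[2]='v' → 'zqv'
j=6: add w[3]='f' → 'zqvf'
j=7: add w[4]='x' → 'zqvfx'
j=8: add w[0]='z' → 'zqvfxz'
j=9: add w[1]='q' → 'zqvfxzq'
j=10: add w[2]='v' → 'zqvfxzqv'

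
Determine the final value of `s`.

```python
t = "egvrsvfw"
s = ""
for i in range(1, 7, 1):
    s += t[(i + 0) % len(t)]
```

i=1: add t[1]='g' → 'g'
i=2: add t[2]='v' → 'gv'
i=3: add t[3]='r' → 'gvr'
i=4: add t[4]='s' → 'gvrs'
i=5: add t[5]='v' → 'gvrsv'
i=6: add t[6]='f' → 'gvrsvf'

'gvrsvf'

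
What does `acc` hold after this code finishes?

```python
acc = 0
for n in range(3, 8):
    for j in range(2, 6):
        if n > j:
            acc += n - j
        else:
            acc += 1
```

n=3,j=2: 3>2, acc = 0+1 = 1
n=3,j=3: not 3>3, acc = 1+1 = 2
n=3,j=4: not 3>4, acc = 2+1 = 3
n=3,j=5: not 3>5, acc = 3+1 = 4
n=4,j=2: 4>2, acc = 4+2 = 6
n=4,j=3: 4>3, acc = 6+1 = 7
n=4,j=4: not 4>4, acc = 7+1 = 8
n=4,j=5: not 4>5, acc = 8+1 = 9
n=5,j=2: 5>2, acc = 9+3 = 12
n=5,j=3: 5>3, acc = 12+2 = 14
n=5,j=4: 5>4, acc = 14+1 = 15
n=5,j=5: not 5>5, acc = 15+1 = 16
n=6,j=2: 6>2, acc = 16+4 = 20
n=6,j=3: 6>3, acc = 20+3 = 23
n=6,j=4: 6>4, acc = 23+2 = 25
n=6,j=5: 6>5, acc = 25+1 = 26
n=7,j=2: 7>2, acc = 26+5 = 31
n=7,j=3: 7>3, acc = 31+4 = 35
n=7,j=4: 7>4, acc = 35+3 = 38
n=7,j=5: 7>5, acc = 38+2 = 40

40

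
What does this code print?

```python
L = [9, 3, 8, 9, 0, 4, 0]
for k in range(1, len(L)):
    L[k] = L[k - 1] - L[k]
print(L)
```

k=1: L[1] = 9-3 = 6 → [9, 6, 8, 9, 0, 4, 0]
k=2: L[2] = 6-8 = -2 → [9, 6, -2, 9, 0, 4, 0]
k=3: L[3] = (-2)-9 = -11 → [9, 6, -2, -11, 0, 4, 0]
k=4: L[4] = (-11)-0 = -11 → [9, 6, -2, -11, -11, 4, 0]
k=5: L[5] = (-11)-4 = -15 → [9, 6, -2, -11, -11, -15, 0]
k=6: L[6] = (-15)-0 = -15 → [9, 6, -2, -11, -11, -15, -15]

[9, 6, -2, -11, -11, -15, -15]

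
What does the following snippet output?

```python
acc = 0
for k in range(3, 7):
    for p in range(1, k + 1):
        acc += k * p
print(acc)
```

259

k=3,p=1: acc = 0+3 = 3
k=3,p=2: acc = 3+6 = 9
k=3,p=3: acc = 9+9 = 18
k=4,p=1: acc = 18+4 = 22
k=4,p=2: acc = 22+8 = 30
k=4,p=3: acc = 30+12 = 42
k=4,p=4: acc = 42+16 = 58
k=5,p=1: acc = 58+5 = 63
k=5,p=2: acc = 63+10 = 73
k=5,p=3: acc = 73+15 = 88
k=5,p=4: acc = 88+20 = 108
k=5,p=5: acc = 108+25 = 133
k=6,p=1: acc = 133+6 = 139
k=6,p=2: acc = 139+12 = 151
k=6,p=3: acc = 151+18 = 169
k=6,p=4: acc = 169+24 = 193
k=6,p=5: acc = 193+30 = 223
k=6,p=6: acc = 223+36 = 259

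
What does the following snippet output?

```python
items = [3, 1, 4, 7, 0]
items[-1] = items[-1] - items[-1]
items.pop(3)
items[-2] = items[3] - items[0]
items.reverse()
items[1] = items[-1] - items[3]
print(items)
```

items[-1] = items[-1]-items[-1] = 0-0 = 0 → [3, 1, 4, 7, 0]
pop(3) removes 7 → [3, 1, 4, 0]
items[-2] = items[3]-items[0] = 0-3 = -3 → [3, 1, -3, 0]
reverse → [0, -3, 1, 3]
items[1] = items[-1]-items[3] = 3-3 = 0 → [0, 0, 1, 3]

[0, 0, 1, 3]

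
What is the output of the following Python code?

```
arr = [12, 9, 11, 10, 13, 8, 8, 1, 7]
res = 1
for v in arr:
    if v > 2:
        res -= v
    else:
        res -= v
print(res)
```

-78

v=12: >2, res = 1-12 = -11
v=9: >2, res = (-11)-9 = -20
v=11: >2, res = (-20)-11 = -31
v=10: >2, res = (-31)-10 = -41
v=13: >2, res = (-41)-13 = -54
v=8: >2, res = (-54)-8 = -62
v=8: >2, res = (-62)-8 = -70
v=1: not >2, res = (-70)-1 = -71
v=7: >2, res = (-71)-7 = -78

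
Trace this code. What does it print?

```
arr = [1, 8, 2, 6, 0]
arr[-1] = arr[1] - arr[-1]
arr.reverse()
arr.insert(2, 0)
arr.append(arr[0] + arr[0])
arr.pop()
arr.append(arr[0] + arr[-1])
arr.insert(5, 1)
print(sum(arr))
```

arr[-1] = arr[1]-arr[-1] = 8-0 = 8 → [1, 8, 2, 6, 8]
reverse → [8, 6, 2, 8, 1]
insert 0 at 2 → [8, 6, 0, 2, 8, 1]
append arr[0]+arr[0] = 8+8 = 16 → [8, 6, 0, 2, 8, 1, 16]
pop() removes 16 → [8, 6, 0, 2, 8, 1]
append arr[0]+arr[-1] = 8+1 = 9 → [8, 6, 0, 2, 8, 1, 9]
insert 1 at 5 → [8, 6, 0, 2, 8, 1, 1, 9]
sum = 35

35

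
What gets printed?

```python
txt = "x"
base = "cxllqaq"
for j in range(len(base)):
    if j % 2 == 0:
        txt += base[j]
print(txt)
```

j=0: add 'c' → 'xc'
j=1: skip
j=2: add 'l' → 'xcl'
j=3: skip
j=4: add 'q' → 'xclq'
j=5: skip
j=6: add 'q' → 'xclqq'

xclqq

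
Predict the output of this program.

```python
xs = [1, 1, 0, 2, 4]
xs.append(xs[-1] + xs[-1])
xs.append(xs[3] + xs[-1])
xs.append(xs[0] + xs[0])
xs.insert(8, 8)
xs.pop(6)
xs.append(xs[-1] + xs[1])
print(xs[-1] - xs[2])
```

9

append xs[-1]+xs[-1] = 4+4 = 8 → [1, 1, 0, 2, 4, 8]
append xs[3]+xs[-1] = 2+8 = 10 → [1, 1, 0, 2, 4, 8, 10]
append xs[0]+xs[0] = 1+1 = 2 → [1, 1, 0, 2, 4, 8, 10, 2]
insert 8 at 8 → [1, 1, 0, 2, 4, 8, 10, 2, 8]
pop(6) removes 10 → [1, 1, 0, 2, 4, 8, 2, 8]
append xs[-1]+xs[1] = 8+1 = 9 → [1, 1, 0, 2, 4, 8, 2, 8, 9]
xs[-1]-xs[2] = 9-0 = 9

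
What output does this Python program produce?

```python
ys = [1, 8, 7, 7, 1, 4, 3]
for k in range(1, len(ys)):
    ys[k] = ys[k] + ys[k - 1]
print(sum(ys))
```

132

k=1: ys[1] = 8+1 = 9 → [1, 9, 7, 7, 1, 4, 3]
k=2: ys[2] = 7+9 = 16 → [1, 9, 16, 7, 1, 4, 3]
k=3: ys[3] = 7+16 = 23 → [1, 9, 16, 23, 1, 4, 3]
k=4: ys[4] = 1+23 = 24 → [1, 9, 16, 23, 24, 4, 3]
k=5: ys[5] = 4+24 = 28 → [1, 9, 16, 23, 24, 28, 3]
k=6: ys[6] = 3+28 = 31 → [1, 9, 16, 23, 24, 28, 31]
sum = 132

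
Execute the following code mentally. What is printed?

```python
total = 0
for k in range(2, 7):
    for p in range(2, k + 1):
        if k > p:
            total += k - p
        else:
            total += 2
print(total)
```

30

k=2,p=2: not 2>2, total = 0+2 = 2
k=3,p=2: 3>2, total = 2+1 = 3
k=3,p=3: not 3>3, total = 3+2 = 5
k=4,p=2: 4>2, total = 5+2 = 7
k=4,p=3: 4>3, total = 7+1 = 8
k=4,p=4: not 4>4, total = 8+2 = 10
k=5,p=2: 5>2, total = 10+3 = 13
k=5,p=3: 5>3, total = 13+2 = 15
k=5,p=4: 5>4, total = 15+1 = 16
k=5,p=5: not 5>5, total = 16+2 = 18
k=6,p=2: 6>2, total = 18+4 = 22
k=6,p=3: 6>3, total = 22+3 = 25
k=6,p=4: 6>4, total = 25+2 = 27
k=6,p=5: 6>5, total = 27+1 = 28
k=6,p=6: not 6>6, total = 28+2 = 30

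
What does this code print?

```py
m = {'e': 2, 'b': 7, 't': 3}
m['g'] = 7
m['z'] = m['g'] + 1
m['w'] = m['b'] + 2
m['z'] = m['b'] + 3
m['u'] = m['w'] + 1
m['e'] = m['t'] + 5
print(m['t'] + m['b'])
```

10

m['g'] = 7 → {'e': 2, 'b': 7, 't': 3, 'g': 7}
m['z'] = m['g']+1 = 8 → {'e': 2, 'b': 7, 't': 3, 'g': 7, 'z': 8}
m['w'] = m['b']+2 = 9 → {'e': 2, 'b': 7, 't': 3, 'g': 7, 'z': 8, 'w': 9}
m['z'] = m['b']+3 = 10 → {'e': 2, 'b': 7, 't': 3, 'g': 7, 'z': 10, 'w': 9}
m['u'] = m['w']+1 = 10 → {'e': 2, 'b': 7, 't': 3, 'g': 7, 'z': 10, 'w': 9, 'u': 10}
m['e'] = m['t']+5 = 8 → {'e': 8, 'b': 7, 't': 3, 'g': 7, 'z': 10, 'w': 9, 'u': 10}
m['t']+m['b'] = 3+7 = 10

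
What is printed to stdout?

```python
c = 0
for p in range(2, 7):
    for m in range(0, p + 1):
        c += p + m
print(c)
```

p=2,m=0: c = 0+2 = 2
p=2,m=1: c = 2+3 = 5
p=2,m=2: c = 5+4 = 9
p=3,m=0: c = 9+3 = 12
p=3,m=1: c = 12+4 = 16
p=3,m=2: c = 16+5 = 21
p=3,m=3: c = 21+6 = 27
p=4,m=0: c = 27+4 = 31
p=4,m=1: c = 31+5 = 36
p=4,m=2: c = 36+6 = 42
p=4,m=3: c = 42+7 = 49
p=4,m=4: c = 49+8 = 57
p=5,m=0: c = 57+5 = 62
p=5,m=1: c = 62+6 = 68
p=5,m=2: c = 68+7 = 75
p=5,m=3: c = 75+8 = 83
p=5,m=4: c = 83+9 = 92
p=5,m=5: c = 92+10 = 102
p=6,m=0: c = 102+6 = 108
p=6,m=1: c = 108+7 = 115
p=6,m=2: c = 115+8 = 123
p=6,m=3: c = 123+9 = 132
p=6,m=4: c = 132+10 = 142
p=6,m=5: c = 142+11 = 153
p=6,m=6: c = 153+12 = 165

165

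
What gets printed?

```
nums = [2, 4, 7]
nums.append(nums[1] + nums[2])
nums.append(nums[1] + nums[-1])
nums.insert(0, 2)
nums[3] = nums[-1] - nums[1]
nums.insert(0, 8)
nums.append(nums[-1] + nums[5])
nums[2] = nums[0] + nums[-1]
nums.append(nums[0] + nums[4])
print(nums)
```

[8, 2, 34, 4, 13, 11, 15, 26, 21]

append nums[1]+nums[2] = 4+7 = 11 → [2, 4, 7, 11]
append nums[1]+nums[-1] = 4+11 = 15 → [2, 4, 7, 11, 15]
insert 2 at 0 → [2, 2, 4, 7, 11, 15]
nums[3] = nums[-1]-nums[1] = 15-2 = 13 → [2, 2, 4, 13, 11, 15]
insert 8 at 0 → [8, 2, 2, 4, 13, 11, 15]
append nums[-1]+nums[5] = 15+11 = 26 → [8, 2, 2, 4, 13, 11, 15, 26]
nums[2] = nums[0]+nums[-1] = 8+26 = 34 → [8, 2, 34, 4, 13, 11, 15, 26]
append nums[0]+nums[4] = 8+13 = 21 → [8, 2, 34, 4, 13, 11, 15, 26, 21]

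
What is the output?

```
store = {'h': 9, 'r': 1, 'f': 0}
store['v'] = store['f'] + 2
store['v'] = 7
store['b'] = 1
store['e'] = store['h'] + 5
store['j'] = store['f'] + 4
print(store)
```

{'h': 9, 'r': 1, 'f': 0, 'v': 7, 'b': 1, 'e': 14, 'j': 4}

store['v'] = store['f']+2 = 2 → {'h': 9, 'r': 1, 'f': 0, 'v': 2}
store['v'] = 7 → {'h': 9, 'r': 1, 'f': 0, 'v': 7}
store['b'] = 1 → {'h': 9, 'r': 1, 'f': 0, 'v': 7, 'b': 1}
store['e'] = store['h']+5 = 14 → {'h': 9, 'r': 1, 'f': 0, 'v': 7, 'b': 1, 'e': 14}
store['j'] = store['f']+4 = 4 → {'h': 9, 'r': 1, 'f': 0, 'v': 7, 'b': 1, 'e': 14, 'j': 4}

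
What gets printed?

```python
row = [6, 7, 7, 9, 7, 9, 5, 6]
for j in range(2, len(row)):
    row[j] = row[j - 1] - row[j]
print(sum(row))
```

-103

j=2: row[2] = 7-7 = 0 → [6, 7, 0, 9, 7, 9, 5, 6]
j=3: row[3] = 0-9 = -9 → [6, 7, 0, -9, 7, 9, 5, 6]
j=4: row[4] = (-9)-7 = -16 → [6, 7, 0, -9, -16, 9, 5, 6]
j=5: row[5] = (-16)-9 = -25 → [6, 7, 0, -9, -16, -25, 5, 6]
j=6: row[6] = (-25)-5 = -30 → [6, 7, 0, -9, -16, -25, -30, 6]
j=7: row[7] = (-30)-6 = -36 → [6, 7, 0, -9, -16, -25, -30, -36]
sum = -103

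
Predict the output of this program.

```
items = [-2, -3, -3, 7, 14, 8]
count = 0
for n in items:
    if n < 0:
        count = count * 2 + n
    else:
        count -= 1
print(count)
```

-20

n=-2: <0, count = 0*2+(-2) = -2
n=-3: <0, count = (-2)*2+(-3) = -7
n=-3: <0, count = (-7)*2+(-3) = -17
n=7: not <0, count = (-17)-1 = -18
n=14: not <0, count = (-18)-1 = -19
n=8: not <0, count = (-19)-1 = -20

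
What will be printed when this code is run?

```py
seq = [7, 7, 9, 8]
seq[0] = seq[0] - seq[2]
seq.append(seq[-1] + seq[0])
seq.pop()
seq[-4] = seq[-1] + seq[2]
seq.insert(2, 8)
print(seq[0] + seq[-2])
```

26

seq[0] = seq[0]-seq[2] = 7-9 = -2 → [-2, 7, 9, 8]
append seq[-1]+seq[0] = 8+(-2) = 6 → [-2, 7, 9, 8, 6]
pop() removes 6 → [-2, 7, 9, 8]
seq[-4] = seq[-1]+seq[2] = 8+9 = 17 → [17, 7, 9, 8]
insert 8 at 2 → [17, 7, 8, 9, 8]
seq[0]+seq[-2] = 17+9 = 26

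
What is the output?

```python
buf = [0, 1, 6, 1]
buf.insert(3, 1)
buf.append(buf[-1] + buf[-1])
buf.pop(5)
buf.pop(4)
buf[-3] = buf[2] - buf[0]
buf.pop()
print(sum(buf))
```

12

insert 1 at 3 → [0, 1, 6, 1, 1]
append buf[-1]+buf[-1] = 1+1 = 2 → [0, 1, 6, 1, 1, 2]
pop(5) removes 2 → [0, 1, 6, 1, 1]
pop(4) removes 1 → [0, 1, 6, 1]
buf[-3] = buf[2]-buf[0] = 6-0 = 6 → [0, 6, 6, 1]
pop() removes 1 → [0, 6, 6]
sum = 12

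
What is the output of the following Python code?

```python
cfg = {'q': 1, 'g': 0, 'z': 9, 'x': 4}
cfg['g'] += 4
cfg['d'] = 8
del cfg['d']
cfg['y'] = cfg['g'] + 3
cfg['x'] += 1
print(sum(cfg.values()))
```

cfg['g'] = 0+4 = 4 → {'q': 1, 'g': 4, 'z': 9, 'x': 4}
cfg['d'] = 8 → {'q': 1, 'g': 4, 'z': 9, 'x': 4, 'd': 8}
del 'd' → {'q': 1, 'g': 4, 'z': 9, 'x': 4}
cfg['y'] = cfg['g']+3 = 7 → {'q': 1, 'g': 4, 'z': 9, 'x': 4, 'y': 7}
cfg['x'] = 4+1 = 5 → {'q': 1, 'g': 4, 'z': 9, 'x': 5, 'y': 7}
sum of values = 26

26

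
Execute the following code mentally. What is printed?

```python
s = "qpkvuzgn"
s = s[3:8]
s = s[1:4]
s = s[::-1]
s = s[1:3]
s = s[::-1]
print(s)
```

uz

slice [3:8] → 'vuzgn'
slice [1:4] → 'uzg'
reverse → 'gzu'
slice [1:3] → 'zu'
reverse → 'uz'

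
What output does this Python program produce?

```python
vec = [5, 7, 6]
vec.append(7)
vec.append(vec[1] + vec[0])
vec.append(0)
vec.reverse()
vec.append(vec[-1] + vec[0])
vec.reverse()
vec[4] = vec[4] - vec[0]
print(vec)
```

append 7 → [5, 7, 6, 7]
append vec[1]+vec[0] = 7+5 = 12 → [5, 7, 6, 7, 12]
append 0 → [5, 7, 6, 7, 12, 0]
reverse → [0, 12, 7, 6, 7, 5]
append vec[-1]+vec[0] = 5+0 = 5 → [0, 12, 7, 6, 7, 5, 5]
reverse → [5, 5, 7, 6, 7, 12, 0]
vec[4] = vec[4]-vec[0] = 7-5 = 2 → [5, 5, 7, 6, 2, 12, 0]

[5, 5, 7, 6, 2, 12, 0]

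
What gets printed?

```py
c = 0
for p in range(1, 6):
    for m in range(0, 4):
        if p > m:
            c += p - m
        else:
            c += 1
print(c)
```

40

p=1,m=0: 1>0, c = 0+1 = 1
p=1,m=1: not 1>1, c = 1+1 = 2
p=1,m=2: not 1>2, c = 2+1 = 3
p=1,m=3: not 1>3, c = 3+1 = 4
p=2,m=0: 2>0, c = 4+2 = 6
p=2,m=1: 2>1, c = 6+1 = 7
p=2,m=2: not 2>2, c = 7+1 = 8
p=2,m=3: not 2>3, c = 8+1 = 9
p=3,m=0: 3>0, c = 9+3 = 12
p=3,m=1: 3>1, c = 12+2 = 14
p=3,m=2: 3>2, c = 14+1 = 15
p=3,m=3: not 3>3, c = 15+1 = 16
p=4,m=0: 4>0, c = 16+4 = 20
p=4,m=1: 4>1, c = 20+3 = 23
p=4,m=2: 4>2, c = 23+2 = 25
p=4,m=3: 4>3, c = 25+1 = 26
p=5,m=0: 5>0, c = 26+5 = 31
p=5,m=1: 5>1, c = 31+4 = 35
p=5,m=2: 5>2, c = 35+3 = 38
p=5,m=3: 5>3, c = 38+2 = 40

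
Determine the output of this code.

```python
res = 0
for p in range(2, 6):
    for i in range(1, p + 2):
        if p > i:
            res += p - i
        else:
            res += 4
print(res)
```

p=2,i=1: 2>1, res = 0+1 = 1
p=2,i=2: not 2>2, res = 1+4 = 5
p=2,i=3: not 2>3, res = 5+4 = 9
p=3,i=1: 3>1, res = 9+2 = 11
p=3,i=2: 3>2, res = 11+1 = 12
p=3,i=3: not 3>3, res = 12+4 = 16
p=3,i=4: not 3>4, res = 16+4 = 20
p=4,i=1: 4>1, res = 20+3 = 23
p=4,i=2: 4>2, res = 23+2 = 25
p=4,i=3: 4>3, res = 25+1 = 26
p=4,i=4: not 4>4, res = 26+4 = 30
p=4,i=5: not 4>5, res = 30+4 = 34
p=5,i=1: 5>1, res = 34+4 = 38
p=5,i=2: 5>2, res = 38+3 = 41
p=5,i=3: 5>3, res = 41+2 = 43
p=5,i=4: 5>4, res = 43+1 = 44
p=5,i=5: not 5>5, res = 44+4 = 48
p=5,i=6: not 5>6, res = 48+4 = 52

52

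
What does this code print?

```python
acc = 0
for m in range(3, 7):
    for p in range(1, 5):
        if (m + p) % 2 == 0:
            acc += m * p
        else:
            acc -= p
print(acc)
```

m=3,p=1: even sum, acc = 0+3 = 3
m=3,p=2: odd sum, acc = 3-2 = 1
m=3,p=3: even sum, acc = 1+9 = 10
m=3,p=4: odd sum, acc = 10-4 = 6
m=4,p=1: odd sum, acc = 6-1 = 5
m=4,p=2: even sum, acc = 5+8 = 13
m=4,p=3: odd sum, acc = 13-3 = 10
m=4,p=4: even sum, acc = 10+16 = 26
m=5,p=1: even sum, acc = 26+5 = 31
m=5,p=2: odd sum, acc = 31-2 = 29
m=5,p=3: even sum, acc = 29+15 = 44
m=5,p=4: odd sum, acc = 44-4 = 40
m=6,p=1: odd sum, acc = 40-1 = 39
m=6,p=2: even sum, acc = 39+12 = 51
m=6,p=3: odd sum, acc = 51-3 = 48
m=6,p=4: even sum, acc = 48+24 = 72

72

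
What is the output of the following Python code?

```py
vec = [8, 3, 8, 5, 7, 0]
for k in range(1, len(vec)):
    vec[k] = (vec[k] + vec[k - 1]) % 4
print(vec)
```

k=1: vec[1] = (3+8)%4 = 3 → [8, 3, 8, 5, 7, 0]
k=2: vec[2] = (8+3)%4 = 3 → [8, 3, 3, 5, 7, 0]
k=3: vec[3] = (5+3)%4 = 0 → [8, 3, 3, 0, 7, 0]
k=4: vec[4] = (7+0)%4 = 3 → [8, 3, 3, 0, 3, 0]
k=5: vec[5] = (0+3)%4 = 3 → [8, 3, 3, 0, 3, 3]

[8, 3, 3, 0, 3, 3]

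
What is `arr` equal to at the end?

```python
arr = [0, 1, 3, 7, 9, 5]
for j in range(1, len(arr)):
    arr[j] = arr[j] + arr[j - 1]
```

j=1: arr[1] = 1+0 = 1 → [0, 1, 3, 7, 9, 5]
j=2: arr[2] = 3+1 = 4 → [0, 1, 4, 7, 9, 5]
j=3: arr[3] = 7+4 = 11 → [0, 1, 4, 11, 9, 5]
j=4: arr[4] = 9+11 = 20 → [0, 1, 4, 11, 20, 5]
j=5: arr[5] = 5+20 = 25 → [0, 1, 4, 11, 20, 25]

[0, 1, 4, 11, 20, 25]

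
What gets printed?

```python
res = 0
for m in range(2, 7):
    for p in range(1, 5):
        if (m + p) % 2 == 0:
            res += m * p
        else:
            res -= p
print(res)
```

80

m=2,p=1: odd sum, res = 0-1 = -1
m=2,p=2: even sum, res = (-1)+4 = 3
m=2,p=3: odd sum, res = 3-3 = 0
m=2,p=4: even sum, res = 0+8 = 8
m=3,p=1: even sum, res = 8+3 = 11
m=3,p=2: odd sum, res = 11-2 = 9
m=3,p=3: even sum, res = 9+9 = 18
m=3,p=4: odd sum, res = 18-4 = 14
m=4,p=1: odd sum, res = 14-1 = 13
m=4,p=2: even sum, res = 13+8 = 21
m=4,p=3: odd sum, res = 21-3 = 18
m=4,p=4: even sum, res = 18+16 = 34
m=5,p=1: even sum, res = 34+5 = 39
m=5,p=2: odd sum, res = 39-2 = 37
m=5,p=3: even sum, res = 37+15 = 52
m=5,p=4: odd sum, res = 52-4 = 48
m=6,p=1: odd sum, res = 48-1 = 47
m=6,p=2: even sum, res = 47+12 = 59
m=6,p=3: odd sum, res = 59-3 = 56
m=6,p=4: even sum, res = 56+24 = 80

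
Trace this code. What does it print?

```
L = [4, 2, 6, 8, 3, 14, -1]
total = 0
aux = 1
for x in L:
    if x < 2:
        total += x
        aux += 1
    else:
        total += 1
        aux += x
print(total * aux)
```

x=4: not <2, total = 0+1 = 1; aux=5
x=2: not <2, total = 1+1 = 2; aux=7
x=6: not <2, total = 2+1 = 3; aux=13
x=8: not <2, total = 3+1 = 4; aux=21
x=3: not <2, total = 4+1 = 5; aux=24
x=14: not <2, total = 5+1 = 6; aux=38
x=-1: <2, total = 6+(-1) = 5; aux=39
total*aux = 5*39 = 195

195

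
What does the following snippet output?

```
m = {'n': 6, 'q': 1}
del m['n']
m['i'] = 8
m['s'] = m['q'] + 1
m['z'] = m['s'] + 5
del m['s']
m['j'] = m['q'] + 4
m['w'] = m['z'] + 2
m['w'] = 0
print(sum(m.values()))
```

21

del 'n' → {'q': 1}
m['i'] = 8 → {'q': 1, 'i': 8}
m['s'] = m['q']+1 = 2 → {'q': 1, 'i': 8, 's': 2}
m['z'] = m['s']+5 = 7 → {'q': 1, 'i': 8, 's': 2, 'z': 7}
del 's' → {'q': 1, 'i': 8, 'z': 7}
m['j'] = m['q']+4 = 5 → {'q': 1, 'i': 8, 'z': 7, 'j': 5}
m['w'] = m['z']+2 = 9 → {'q': 1, 'i': 8, 'z': 7, 'j': 5, 'w': 9}
m['w'] = 0 → {'q': 1, 'i': 8, 'z': 7, 'j': 5, 'w': 0}
sum of values = 21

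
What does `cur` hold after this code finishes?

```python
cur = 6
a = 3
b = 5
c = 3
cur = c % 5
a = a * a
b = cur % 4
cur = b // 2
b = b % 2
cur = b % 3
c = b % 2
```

cur = 3%5 = 3
a = 3*3 = 9
b = 3%4 = 3
cur = 3//2 = 1
b = 3%2 = 1
cur = 1%3 = 1
c = 1%2 = 1

1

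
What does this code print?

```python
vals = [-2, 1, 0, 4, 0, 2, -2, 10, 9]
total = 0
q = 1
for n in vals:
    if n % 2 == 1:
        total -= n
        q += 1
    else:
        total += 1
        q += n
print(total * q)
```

n=-2: not odd, total = 0+1 = 1; q=-1
n=1: odd, total = 1-1 = 0; q=0
n=0: not odd, total = 0+1 = 1; q=0
n=4: not odd, total = 1+1 = 2; q=4
n=0: not odd, total = 2+1 = 3; q=4
n=2: not odd, total = 3+1 = 4; q=6
n=-2: not odd, total = 4+1 = 5; q=4
n=10: not odd, total = 5+1 = 6; q=14
n=9: odd, total = 6-9 = -3; q=15
total*q = (-3)*15 = -45

-45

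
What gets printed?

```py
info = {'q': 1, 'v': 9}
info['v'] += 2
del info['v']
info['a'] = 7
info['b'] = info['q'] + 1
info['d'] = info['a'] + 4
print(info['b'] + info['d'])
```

13

info['v'] = 9+2 = 11 → {'q': 1, 'v': 11}
del 'v' → {'q': 1}
info['a'] = 7 → {'q': 1, 'a': 7}
info['b'] = info['q']+1 = 2 → {'q': 1, 'a': 7, 'b': 2}
info['d'] = info['a']+4 = 11 → {'q': 1, 'a': 7, 'b': 2, 'd': 11}
info['b']+info['d'] = 2+11 = 13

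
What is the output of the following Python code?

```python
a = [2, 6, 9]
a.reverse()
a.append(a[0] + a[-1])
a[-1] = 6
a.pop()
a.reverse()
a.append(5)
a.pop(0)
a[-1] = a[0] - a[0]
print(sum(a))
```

15

reverse → [9, 6, 2]
append a[0]+a[-1] = 9+2 = 11 → [9, 6, 2, 11]
a[-1] = 6 → [9, 6, 2, 6]
pop() removes 6 → [9, 6, 2]
reverse → [2, 6, 9]
append 5 → [2, 6, 9, 5]
pop(0) removes 2 → [6, 9, 5]
a[-1] = a[0]-a[0] = 6-6 = 0 → [6, 9, 0]
sum = 15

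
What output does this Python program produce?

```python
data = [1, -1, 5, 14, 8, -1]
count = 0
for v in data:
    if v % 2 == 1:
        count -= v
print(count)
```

v=1: odd, count = 0-1 = -1
v=-1: odd, count = (-1)-(-1) = 0
v=5: odd, count = 0-5 = -5
v=14: not odd
v=8: not odd
v=-1: odd, count = (-5)-(-1) = -4

-4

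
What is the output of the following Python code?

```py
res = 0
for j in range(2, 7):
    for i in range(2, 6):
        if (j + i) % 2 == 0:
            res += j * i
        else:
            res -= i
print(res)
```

j=2,i=2: even sum, res = 0+4 = 4
j=2,i=3: odd sum, res = 4-3 = 1
j=2,i=4: even sum, res = 1+8 = 9
j=2,i=5: odd sum, res = 9-5 = 4
j=3,i=2: odd sum, res = 4-2 = 2
j=3,i=3: even sum, res = 2+9 = 11
j=3,i=4: odd sum, res = 11-4 = 7
j=3,i=5: even sum, res = 7+15 = 22
j=4,i=2: even sum, res = 22+8 = 30
j=4,i=3: odd sum, res = 30-3 = 27
j=4,i=4: even sum, res = 27+16 = 43
j=4,i=5: odd sum, res = 43-5 = 38
j=5,i=2: odd sum, res = 38-2 = 36
j=5,i=3: even sum, res = 36+15 = 51
j=5,i=4: odd sum, res = 51-4 = 47
j=5,i=5: even sum, res = 47+25 = 72
j=6,i=2: even sum, res = 72+12 = 84
j=6,i=3: odd sum, res = 84-3 = 81
j=6,i=4: even sum, res = 81+24 = 105
j=6,i=5: odd sum, res = 105-5 = 100

100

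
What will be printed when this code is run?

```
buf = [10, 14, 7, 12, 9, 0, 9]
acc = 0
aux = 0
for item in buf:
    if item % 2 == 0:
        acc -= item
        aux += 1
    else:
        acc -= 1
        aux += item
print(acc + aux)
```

item=10: even, acc = 0-10 = -10; aux=1
item=14: even, acc = (-10)-14 = -24; aux=2
item=7: not even, acc = (-24)-1 = -25; aux=9
item=12: even, acc = (-25)-12 = -37; aux=10
item=9: not even, acc = (-37)-1 = -38; aux=19
item=0: even, acc = (-38)-0 = -38; aux=20
item=9: not even, acc = (-38)-1 = -39; aux=29
acc+aux = (-39)+29 = -10

-10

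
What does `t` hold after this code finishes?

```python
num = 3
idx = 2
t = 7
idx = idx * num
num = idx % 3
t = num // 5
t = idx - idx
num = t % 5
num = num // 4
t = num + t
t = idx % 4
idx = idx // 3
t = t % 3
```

2

idx = 2*3 = 6
num = 6%3 = 0
t = 0//5 = 0
t = 6-6 = 0
num = 0%5 = 0
num = 0//4 = 0
t = 0+0 = 0
t = 6%4 = 2
idx = 6//3 = 2
t = 2%3 = 2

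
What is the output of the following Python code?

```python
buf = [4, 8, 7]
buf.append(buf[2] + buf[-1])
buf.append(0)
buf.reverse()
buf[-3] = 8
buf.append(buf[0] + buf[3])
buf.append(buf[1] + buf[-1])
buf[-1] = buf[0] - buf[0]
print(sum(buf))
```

append buf[2]+buf[-1] = 7+7 = 14 → [4, 8, 7, 14]
append 0 → [4, 8, 7, 14, 0]
reverse → [0, 14, 7, 8, 4]
buf[-3] = 8 → [0, 14, 8, 8, 4]
append buf[0]+buf[3] = 0+8 = 8 → [0, 14, 8, 8, 4, 8]
append buf[1]+buf[-1] = 14+8 = 22 → [0, 14, 8, 8, 4, 8, 22]
buf[-1] = buf[0]-buf[0] = 0-0 = 0 → [0, 14, 8, 8, 4, 8, 0]
sum = 42

42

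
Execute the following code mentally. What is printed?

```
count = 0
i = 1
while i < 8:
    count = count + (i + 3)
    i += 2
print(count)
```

i=1: count = 0+4 = 4
i=3: count = 4+6 = 10
i=5: count = 10+8 = 18
i=7: count = 18+10 = 28

28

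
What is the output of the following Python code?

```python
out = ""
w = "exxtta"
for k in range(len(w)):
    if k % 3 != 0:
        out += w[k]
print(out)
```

k=0: skip
k=1: add 'x' → 'x'
k=2: add 'x' → 'xx'
k=3: skip
k=4: add 't' → 'xxt'
k=5: add 'a' → 'xxta'

xxta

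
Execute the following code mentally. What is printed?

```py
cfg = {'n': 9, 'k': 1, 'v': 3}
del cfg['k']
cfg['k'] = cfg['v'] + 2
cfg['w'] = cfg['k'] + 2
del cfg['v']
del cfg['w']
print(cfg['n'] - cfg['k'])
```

del 'k' → {'n': 9, 'v': 3}
cfg['k'] = cfg['v']+2 = 5 → {'n': 9, 'v': 3, 'k': 5}
cfg['w'] = cfg['k']+2 = 7 → {'n': 9, 'v': 3, 'k': 5, 'w': 7}
del 'v' → {'n': 9, 'k': 5, 'w': 7}
del 'w' → {'n': 9, 'k': 5}
cfg['n']-cfg['k'] = 9-5 = 4

4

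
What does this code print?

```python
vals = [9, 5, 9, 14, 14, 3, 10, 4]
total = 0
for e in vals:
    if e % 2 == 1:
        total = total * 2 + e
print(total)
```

e=9: odd, total = 0*2+9 = 9
e=5: odd, total = 9*2+5 = 23
e=9: odd, total = 23*2+9 = 55
e=14: not odd
e=14: not odd
e=3: odd, total = 55*2+3 = 113
e=10: not odd
e=4: not odd

113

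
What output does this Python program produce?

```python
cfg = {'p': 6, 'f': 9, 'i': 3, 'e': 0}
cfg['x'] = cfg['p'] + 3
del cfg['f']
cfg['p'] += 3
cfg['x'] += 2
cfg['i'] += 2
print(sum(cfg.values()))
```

cfg['x'] = cfg['p']+3 = 9 → {'p': 6, 'f': 9, 'i': 3, 'e': 0, 'x': 9}
del 'f' → {'p': 6, 'i': 3, 'e': 0, 'x': 9}
cfg['p'] = 6+3 = 9 → {'p': 9, 'i': 3, 'e': 0, 'x': 9}
cfg['x'] = 9+2 = 11 → {'p': 9, 'i': 3, 'e': 0, 'x': 11}
cfg['i'] = 3+2 = 5 → {'p': 9, 'i': 5, 'e': 0, 'x': 11}
sum of values = 25

25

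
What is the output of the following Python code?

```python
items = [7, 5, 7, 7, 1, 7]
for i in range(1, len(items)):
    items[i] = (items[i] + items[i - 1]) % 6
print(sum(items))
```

i=1: items[1] = (5+7)%6 = 0 → [7, 0, 7, 7, 1, 7]
i=2: items[2] = (7+0)%6 = 1 → [7, 0, 1, 7, 1, 7]
i=3: items[3] = (7+1)%6 = 2 → [7, 0, 1, 2, 1, 7]
i=4: items[4] = (1+2)%6 = 3 → [7, 0, 1, 2, 3, 7]
i=5: items[5] = (7+3)%6 = 4 → [7, 0, 1, 2, 3, 4]
sum = 17

17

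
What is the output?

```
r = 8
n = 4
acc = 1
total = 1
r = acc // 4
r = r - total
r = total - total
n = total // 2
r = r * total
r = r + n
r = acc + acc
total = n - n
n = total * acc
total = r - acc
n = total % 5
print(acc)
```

1

r = 1//4 = 0
r = 0-1 = -1
r = 1-1 = 0
n = 1//2 = 0
r = 0*1 = 0
r = 0+0 = 0
r = 1+1 = 2
total = 0-0 = 0
n = 0*1 = 0
total = 2-1 = 1
n = 1%5 = 1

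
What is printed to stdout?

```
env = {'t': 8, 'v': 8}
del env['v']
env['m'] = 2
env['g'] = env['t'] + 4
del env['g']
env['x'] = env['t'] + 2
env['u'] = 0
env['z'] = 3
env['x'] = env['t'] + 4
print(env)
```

del 'v' → {'t': 8}
env['m'] = 2 → {'t': 8, 'm': 2}
env['g'] = env['t']+4 = 12 → {'t': 8, 'm': 2, 'g': 12}
del 'g' → {'t': 8, 'm': 2}
env['x'] = env['t']+2 = 10 → {'t': 8, 'm': 2, 'x': 10}
env['u'] = 0 → {'t': 8, 'm': 2, 'x': 10, 'u': 0}
env['z'] = 3 → {'t': 8, 'm': 2, 'x': 10, 'u': 0, 'z': 3}
env['x'] = env['t']+4 = 12 → {'t': 8, 'm': 2, 'x': 12, 'u': 0, 'z': 3}

{'t': 8, 'm': 2, 'x': 12, 'u': 0, 'z': 3}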